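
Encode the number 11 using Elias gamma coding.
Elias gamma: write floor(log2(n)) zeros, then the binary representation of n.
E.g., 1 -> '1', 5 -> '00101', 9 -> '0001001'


num_bits = floor(log2(11)) + 1 = 4
leading_zeros = num_bits - 1 = 3
binary(11) = 1011

Elias gamma(11) = '000' + '1011' = 0001011 (7 bits)


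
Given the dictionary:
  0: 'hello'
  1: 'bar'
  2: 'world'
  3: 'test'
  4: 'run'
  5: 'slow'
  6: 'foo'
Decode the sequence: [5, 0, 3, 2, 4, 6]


Look up each index in the dictionary:
  5 -> 'slow'
  0 -> 'hello'
  3 -> 'test'
  2 -> 'world'
  4 -> 'run'
  6 -> 'foo'

Decoded: "slow hello test world run foo"


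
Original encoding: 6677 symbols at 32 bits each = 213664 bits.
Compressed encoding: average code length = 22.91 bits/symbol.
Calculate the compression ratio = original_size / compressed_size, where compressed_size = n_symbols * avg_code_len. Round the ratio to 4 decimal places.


original_size = n_symbols * orig_bits = 6677 * 32 = 213664 bits
compressed_size = n_symbols * avg_code_len = 6677 * 22.91 = 152970.07 bits
ratio = original_size / compressed_size = 213664 / 152970.07 = 1.3968

Compression ratio = 1.3968


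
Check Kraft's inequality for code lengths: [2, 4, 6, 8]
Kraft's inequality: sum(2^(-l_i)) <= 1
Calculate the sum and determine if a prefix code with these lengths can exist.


Sum = 2^(-2) + 2^(-4) + 2^(-6) + 2^(-8)
    = 0.25 + 0.0625 + 0.015625 + 0.00390625
    = 85/256 = 0.33203125
Since 0.33203125 <= 1, Kraft's inequality IS satisfied.
A prefix code with these lengths CAN exist.

Kraft sum = 0.33203125. Satisfied.


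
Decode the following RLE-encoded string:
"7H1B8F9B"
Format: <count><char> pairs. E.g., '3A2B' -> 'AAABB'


Expanding each <count><char> pair:
  7H -> 'HHHHHHH'
  1B -> 'B'
  8F -> 'FFFFFFFF'
  9B -> 'BBBBBBBBB'

Decoded = HHHHHHHBFFFFFFFFBBBBBBBBB


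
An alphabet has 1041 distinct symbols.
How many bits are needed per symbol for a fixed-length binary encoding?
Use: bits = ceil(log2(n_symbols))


log2(1041) = 10.0238
Bracket: 2^10 = 1024 < 1041 <= 2^11 = 2048
So ceil(log2(1041)) = 11

bits = ceil(log2(1041)) = ceil(10.0238) = 11 bits


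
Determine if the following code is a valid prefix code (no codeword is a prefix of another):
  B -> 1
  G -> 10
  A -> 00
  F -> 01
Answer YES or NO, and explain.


Checking each pair (does one codeword prefix another?):
  B='1' vs G='10': prefix -- VIOLATION

NO -- this is NOT a valid prefix code. B (1) is a prefix of G (10).


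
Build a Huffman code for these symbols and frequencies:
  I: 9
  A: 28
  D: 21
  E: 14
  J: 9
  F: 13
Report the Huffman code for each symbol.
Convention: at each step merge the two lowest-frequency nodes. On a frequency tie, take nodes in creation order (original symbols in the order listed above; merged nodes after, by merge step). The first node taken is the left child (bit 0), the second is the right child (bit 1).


Huffman tree construction:
Step 1: Merge I(9) + J(9) = 18
Step 2: Merge F(13) + E(14) = 27
Step 3: Merge (I+J)(18) + D(21) = 39
Step 4: Merge (F+E)(27) + A(28) = 55
Step 5: Merge ((I+J)+D)(39) + ((F+E)+A)(55) = 94
Read each symbol's code off the tree from the root (left child = 0, right child = 1).

Codes:
  I: 000 (length 3)
  A: 11 (length 2)
  D: 01 (length 2)
  E: 101 (length 3)
  J: 001 (length 3)
  F: 100 (length 3)
Average code length: 233/94 = 2.4787 bits/symbol


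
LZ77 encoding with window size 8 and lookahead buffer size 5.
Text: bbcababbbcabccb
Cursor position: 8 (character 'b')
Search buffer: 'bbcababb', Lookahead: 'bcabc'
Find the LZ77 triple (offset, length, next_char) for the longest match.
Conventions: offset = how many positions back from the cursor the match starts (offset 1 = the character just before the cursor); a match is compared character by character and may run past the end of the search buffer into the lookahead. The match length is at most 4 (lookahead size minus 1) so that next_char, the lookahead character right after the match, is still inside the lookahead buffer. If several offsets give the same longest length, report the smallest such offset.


Try each offset into the search buffer:
  offset=1 (pos 7, char 'b'): match length 1
  offset=2 (pos 6, char 'b'): match length 1
  offset=3 (pos 5, char 'a'): match length 0
  offset=4 (pos 4, char 'b'): match length 1
  offset=5 (pos 3, char 'a'): match length 0
  offset=6 (pos 2, char 'c'): match length 0
  offset=7 (pos 1, char 'b'): match length 4
  offset=8 (pos 0, char 'b'): match length 1
Longest match has length 4 at offset 7.
next_char = character at position 8 + 4 = 12 -> 'c'

Best match: offset=7, length=4 (matching 'bcab' starting at position 1)
LZ77 triple: (7, 4, 'c')


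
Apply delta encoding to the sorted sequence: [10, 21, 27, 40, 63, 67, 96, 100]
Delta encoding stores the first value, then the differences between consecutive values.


First value: 10
Deltas:
  21 - 10 = 11
  27 - 21 = 6
  40 - 27 = 13
  63 - 40 = 23
  67 - 63 = 4
  96 - 67 = 29
  100 - 96 = 4


Delta encoded: [10, 11, 6, 13, 23, 4, 29, 4]


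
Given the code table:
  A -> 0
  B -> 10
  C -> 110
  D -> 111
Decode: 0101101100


Decoding:
0 -> A
10 -> B
110 -> C
110 -> C
0 -> A


Result: ABCCA


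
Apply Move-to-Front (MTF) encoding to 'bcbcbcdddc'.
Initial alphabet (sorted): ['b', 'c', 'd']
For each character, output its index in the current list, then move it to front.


MTF encoding:
'b': index 0 in ['b', 'c', 'd'] -> ['b', 'c', 'd']
'c': index 1 in ['b', 'c', 'd'] -> ['c', 'b', 'd']
'b': index 1 in ['c', 'b', 'd'] -> ['b', 'c', 'd']
'c': index 1 in ['b', 'c', 'd'] -> ['c', 'b', 'd']
'b': index 1 in ['c', 'b', 'd'] -> ['b', 'c', 'd']
'c': index 1 in ['b', 'c', 'd'] -> ['c', 'b', 'd']
'd': index 2 in ['c', 'b', 'd'] -> ['d', 'c', 'b']
'd': index 0 in ['d', 'c', 'b'] -> ['d', 'c', 'b']
'd': index 0 in ['d', 'c', 'b'] -> ['d', 'c', 'b']
'c': index 1 in ['d', 'c', 'b'] -> ['c', 'd', 'b']


Output: [0, 1, 1, 1, 1, 1, 2, 0, 0, 1]


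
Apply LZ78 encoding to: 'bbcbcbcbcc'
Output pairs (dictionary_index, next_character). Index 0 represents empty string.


LZ78 encoding steps:
Dictionary: {0: ''}
Step 1: w='' (idx 0), next='b' -> output (0, 'b'), add 'b' as idx 1
Step 2: w='b' (idx 1), next='c' -> output (1, 'c'), add 'bc' as idx 2
Step 3: w='bc' (idx 2), next='b' -> output (2, 'b'), add 'bcb' as idx 3
Step 4: w='' (idx 0), next='c' -> output (0, 'c'), add 'c' as idx 4
Step 5: w='bc' (idx 2), next='c' -> output (2, 'c'), add 'bcc' as idx 5


Encoded: [(0, 'b'), (1, 'c'), (2, 'b'), (0, 'c'), (2, 'c')]


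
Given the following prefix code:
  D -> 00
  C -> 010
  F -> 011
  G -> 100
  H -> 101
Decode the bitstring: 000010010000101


Decoding step by step:
Bits 00 -> D
Bits 00 -> D
Bits 100 -> G
Bits 100 -> G
Bits 00 -> D
Bits 101 -> H


Decoded message: DDGGDH


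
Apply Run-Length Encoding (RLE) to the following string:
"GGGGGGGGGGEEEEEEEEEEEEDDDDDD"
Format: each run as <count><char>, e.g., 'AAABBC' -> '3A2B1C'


Scanning runs left to right:
  i=0: run of 'G' x 10 -> '10G'
  i=10: run of 'E' x 12 -> '12E'
  i=22: run of 'D' x 6 -> '6D'

RLE = 10G12E6D


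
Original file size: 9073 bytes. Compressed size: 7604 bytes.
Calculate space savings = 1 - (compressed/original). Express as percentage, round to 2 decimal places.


ratio = compressed/original = 7604/9073 = 0.838091
savings = 1 - ratio = 1 - 0.838091 = 0.161909
as a percentage: 0.161909 * 100 = 16.19%

Space savings = 1 - 7604/9073 = 16.19%


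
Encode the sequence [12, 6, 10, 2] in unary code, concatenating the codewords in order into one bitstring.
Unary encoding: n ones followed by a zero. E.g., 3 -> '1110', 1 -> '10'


Encode each number as n ones followed by a terminating 0:
  12 -> 1111111111110 (13 bits)
  6 -> 1111110 (7 bits)
  10 -> 11111111110 (11 bits)
  2 -> 110 (3 bits)
Total length = 13 + 7 + 11 + 3 = 34 bits.

Unary([12, 6, 10, 2]) = 1111111111110111111011111111110110 (34 bits)


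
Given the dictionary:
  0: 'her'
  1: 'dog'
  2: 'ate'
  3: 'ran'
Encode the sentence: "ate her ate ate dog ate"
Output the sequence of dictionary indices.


Look up each word in the dictionary:
  'ate' -> 2
  'her' -> 0
  'ate' -> 2
  'ate' -> 2
  'dog' -> 1
  'ate' -> 2

Encoded: [2, 0, 2, 2, 1, 2]


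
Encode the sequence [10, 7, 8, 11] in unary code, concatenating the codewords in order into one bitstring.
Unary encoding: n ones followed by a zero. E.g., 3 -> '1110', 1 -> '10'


Encode each number as n ones followed by a terminating 0:
  10 -> 11111111110 (11 bits)
  7 -> 11111110 (8 bits)
  8 -> 111111110 (9 bits)
  11 -> 111111111110 (12 bits)
Total length = 11 + 8 + 9 + 12 = 40 bits.

Unary([10, 7, 8, 11]) = 1111111111011111110111111110111111111110 (40 bits)


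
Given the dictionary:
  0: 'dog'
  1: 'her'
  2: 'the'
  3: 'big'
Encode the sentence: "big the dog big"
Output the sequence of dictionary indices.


Look up each word in the dictionary:
  'big' -> 3
  'the' -> 2
  'dog' -> 0
  'big' -> 3

Encoded: [3, 2, 0, 3]


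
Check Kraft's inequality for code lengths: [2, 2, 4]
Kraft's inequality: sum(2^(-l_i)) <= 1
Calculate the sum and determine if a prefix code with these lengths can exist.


Sum = 2^(-2) + 2^(-2) + 2^(-4)
    = 0.25 + 0.25 + 0.0625
    = 9/16 = 0.5625
Since 0.5625 <= 1, Kraft's inequality IS satisfied.
A prefix code with these lengths CAN exist.

Kraft sum = 0.5625. Satisfied.


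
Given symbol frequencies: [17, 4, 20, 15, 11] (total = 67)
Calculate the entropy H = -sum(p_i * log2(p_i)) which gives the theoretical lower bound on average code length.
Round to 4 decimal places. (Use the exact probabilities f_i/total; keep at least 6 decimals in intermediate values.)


Per-symbol terms -p_i * log2(p_i) with p_i = f_i/67:
  p = 17/67 = 0.253731: log2(p) = -1.978626, -p*log2(p) = 0.502040
  p = 4/67 = 0.059701: log2(p) = -4.066089, -p*log2(p) = 0.242752
  p = 20/67 = 0.298507: log2(p) = -1.744161, -p*log2(p) = 0.520645
  p = 15/67 = 0.223881: log2(p) = -2.159199, -p*log2(p) = 0.483403
  p = 11/67 = 0.164179: log2(p) = -2.606658, -p*log2(p) = 0.427959
H = 0.502040 + 0.242752 + 0.520645 + 0.483403 + 0.427959 = 2.176799

H = 2.1768 bits/symbol


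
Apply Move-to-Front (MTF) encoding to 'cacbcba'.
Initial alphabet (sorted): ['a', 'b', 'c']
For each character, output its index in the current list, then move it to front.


MTF encoding:
'c': index 2 in ['a', 'b', 'c'] -> ['c', 'a', 'b']
'a': index 1 in ['c', 'a', 'b'] -> ['a', 'c', 'b']
'c': index 1 in ['a', 'c', 'b'] -> ['c', 'a', 'b']
'b': index 2 in ['c', 'a', 'b'] -> ['b', 'c', 'a']
'c': index 1 in ['b', 'c', 'a'] -> ['c', 'b', 'a']
'b': index 1 in ['c', 'b', 'a'] -> ['b', 'c', 'a']
'a': index 2 in ['b', 'c', 'a'] -> ['a', 'b', 'c']


Output: [2, 1, 1, 2, 1, 1, 2]


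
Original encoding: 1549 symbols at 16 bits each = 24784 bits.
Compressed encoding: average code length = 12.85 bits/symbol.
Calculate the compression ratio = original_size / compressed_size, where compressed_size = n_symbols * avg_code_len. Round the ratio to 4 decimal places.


original_size = n_symbols * orig_bits = 1549 * 16 = 24784 bits
compressed_size = n_symbols * avg_code_len = 1549 * 12.85 = 19904.65 bits
ratio = original_size / compressed_size = 24784 / 19904.65 = 1.2451

Compression ratio = 1.2451


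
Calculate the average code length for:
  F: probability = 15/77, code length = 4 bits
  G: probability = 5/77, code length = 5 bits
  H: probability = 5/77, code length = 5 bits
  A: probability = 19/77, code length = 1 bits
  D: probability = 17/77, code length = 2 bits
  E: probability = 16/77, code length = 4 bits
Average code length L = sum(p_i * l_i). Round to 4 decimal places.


Weighted contributions p_i * l_i:
  F: (15/77) * 4 = 60/77
  G: (5/77) * 5 = 25/77
  H: (5/77) * 5 = 25/77
  A: (19/77) * 1 = 19/77
  D: (17/77) * 2 = 34/77
  E: (16/77) * 4 = 64/77
Sum = (60 + 25 + 25 + 19 + 34 + 64)/77 = 227/77

L = 227/77 = 2.9481 bits/symbol


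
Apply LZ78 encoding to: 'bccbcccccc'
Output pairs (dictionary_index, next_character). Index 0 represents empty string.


LZ78 encoding steps:
Dictionary: {0: ''}
Step 1: w='' (idx 0), next='b' -> output (0, 'b'), add 'b' as idx 1
Step 2: w='' (idx 0), next='c' -> output (0, 'c'), add 'c' as idx 2
Step 3: w='c' (idx 2), next='b' -> output (2, 'b'), add 'cb' as idx 3
Step 4: w='c' (idx 2), next='c' -> output (2, 'c'), add 'cc' as idx 4
Step 5: w='cc' (idx 4), next='c' -> output (4, 'c'), add 'ccc' as idx 5
Step 6: w='c' (idx 2), end of input -> output (2, '')


Encoded: [(0, 'b'), (0, 'c'), (2, 'b'), (2, 'c'), (4, 'c'), (2, '')]


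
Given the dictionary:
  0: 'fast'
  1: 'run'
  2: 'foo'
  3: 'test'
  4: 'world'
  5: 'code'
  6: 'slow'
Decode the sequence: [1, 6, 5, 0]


Look up each index in the dictionary:
  1 -> 'run'
  6 -> 'slow'
  5 -> 'code'
  0 -> 'fast'

Decoded: "run slow code fast"


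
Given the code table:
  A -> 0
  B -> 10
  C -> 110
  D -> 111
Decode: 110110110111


Decoding:
110 -> C
110 -> C
110 -> C
111 -> D


Result: CCCD


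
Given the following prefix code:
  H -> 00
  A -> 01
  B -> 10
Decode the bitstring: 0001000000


Decoding step by step:
Bits 00 -> H
Bits 01 -> A
Bits 00 -> H
Bits 00 -> H
Bits 00 -> H


Decoded message: HAHHH


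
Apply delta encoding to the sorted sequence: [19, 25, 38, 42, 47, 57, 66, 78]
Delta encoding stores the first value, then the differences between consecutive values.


First value: 19
Deltas:
  25 - 19 = 6
  38 - 25 = 13
  42 - 38 = 4
  47 - 42 = 5
  57 - 47 = 10
  66 - 57 = 9
  78 - 66 = 12


Delta encoded: [19, 6, 13, 4, 5, 10, 9, 12]


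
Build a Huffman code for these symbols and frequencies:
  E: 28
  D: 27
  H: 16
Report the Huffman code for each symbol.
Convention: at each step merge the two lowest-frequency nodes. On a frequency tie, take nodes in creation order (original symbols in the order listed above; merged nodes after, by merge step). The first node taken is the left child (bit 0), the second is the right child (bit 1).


Huffman tree construction:
Step 1: Merge H(16) + D(27) = 43
Step 2: Merge E(28) + (H+D)(43) = 71
Read each symbol's code off the tree from the root (left child = 0, right child = 1).

Codes:
  E: 0 (length 1)
  D: 11 (length 2)
  H: 10 (length 2)
Average code length: 114/71 = 1.6056 bits/symbol


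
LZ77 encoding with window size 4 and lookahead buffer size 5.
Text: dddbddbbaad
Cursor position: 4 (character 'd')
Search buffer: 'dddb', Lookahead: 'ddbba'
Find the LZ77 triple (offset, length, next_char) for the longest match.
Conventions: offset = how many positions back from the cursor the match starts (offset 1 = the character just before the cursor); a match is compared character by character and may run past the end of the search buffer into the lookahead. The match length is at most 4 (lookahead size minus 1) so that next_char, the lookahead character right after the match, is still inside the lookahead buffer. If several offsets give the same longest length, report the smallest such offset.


Try each offset into the search buffer:
  offset=1 (pos 3, char 'b'): match length 0
  offset=2 (pos 2, char 'd'): match length 1
  offset=3 (pos 1, char 'd'): match length 3
  offset=4 (pos 0, char 'd'): match length 2
Longest match has length 3 at offset 3.
next_char = character at position 4 + 3 = 7 -> 'b'

Best match: offset=3, length=3 (matching 'ddb' starting at position 1)
LZ77 triple: (3, 3, 'b')


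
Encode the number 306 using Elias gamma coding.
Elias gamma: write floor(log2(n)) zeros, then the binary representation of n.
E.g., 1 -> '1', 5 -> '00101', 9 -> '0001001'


num_bits = floor(log2(306)) + 1 = 9
leading_zeros = num_bits - 1 = 8
binary(306) = 100110010

Elias gamma(306) = '00000000' + '100110010' = 00000000100110010 (17 bits)


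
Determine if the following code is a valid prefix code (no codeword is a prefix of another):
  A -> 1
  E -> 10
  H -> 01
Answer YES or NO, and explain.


Checking each pair (does one codeword prefix another?):
  A='1' vs E='10': prefix -- VIOLATION

NO -- this is NOT a valid prefix code. A (1) is a prefix of E (10).


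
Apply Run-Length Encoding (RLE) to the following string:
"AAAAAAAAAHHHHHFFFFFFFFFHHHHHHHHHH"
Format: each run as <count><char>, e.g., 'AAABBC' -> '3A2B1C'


Scanning runs left to right:
  i=0: run of 'A' x 9 -> '9A'
  i=9: run of 'H' x 5 -> '5H'
  i=14: run of 'F' x 9 -> '9F'
  i=23: run of 'H' x 10 -> '10H'

RLE = 9A5H9F10H


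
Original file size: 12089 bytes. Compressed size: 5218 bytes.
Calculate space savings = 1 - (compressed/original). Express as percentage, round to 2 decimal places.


ratio = compressed/original = 5218/12089 = 0.431632
savings = 1 - ratio = 1 - 0.431632 = 0.568368
as a percentage: 0.568368 * 100 = 56.84%

Space savings = 1 - 5218/12089 = 56.84%


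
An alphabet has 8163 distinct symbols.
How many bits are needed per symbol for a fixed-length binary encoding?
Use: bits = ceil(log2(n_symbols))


log2(8163) = 12.9949
Bracket: 2^12 = 4096 < 8163 <= 2^13 = 8192
So ceil(log2(8163)) = 13

bits = ceil(log2(8163)) = ceil(12.9949) = 13 bits


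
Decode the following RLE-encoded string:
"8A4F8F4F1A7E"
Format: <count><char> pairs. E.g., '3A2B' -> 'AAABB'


Expanding each <count><char> pair:
  8A -> 'AAAAAAAA'
  4F -> 'FFFF'
  8F -> 'FFFFFFFF'
  4F -> 'FFFF'
  1A -> 'A'
  7E -> 'EEEEEEE'

Decoded = AAAAAAAAFFFFFFFFFFFFFFFFAEEEEEEE


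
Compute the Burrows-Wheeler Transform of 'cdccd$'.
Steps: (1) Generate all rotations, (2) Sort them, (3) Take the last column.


Rotations (sorted):
  0: $cdccd -> last char: d
  1: ccd$cd -> last char: d
  2: cd$cdc -> last char: c
  3: cdccd$ -> last char: $
  4: d$cdcc -> last char: c
  5: dccd$c -> last char: c


BWT = ddc$cc


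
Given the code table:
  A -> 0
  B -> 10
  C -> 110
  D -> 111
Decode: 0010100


Decoding:
0 -> A
0 -> A
10 -> B
10 -> B
0 -> A


Result: AABBA


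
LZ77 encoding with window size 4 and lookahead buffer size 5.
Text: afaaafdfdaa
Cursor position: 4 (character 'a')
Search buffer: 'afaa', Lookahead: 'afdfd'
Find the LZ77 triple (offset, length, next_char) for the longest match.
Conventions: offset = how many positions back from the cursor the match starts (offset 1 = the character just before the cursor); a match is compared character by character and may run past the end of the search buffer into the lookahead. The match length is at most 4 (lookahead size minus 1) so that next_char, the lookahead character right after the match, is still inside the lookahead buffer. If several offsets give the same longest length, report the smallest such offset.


Try each offset into the search buffer:
  offset=1 (pos 3, char 'a'): match length 1
  offset=2 (pos 2, char 'a'): match length 1
  offset=3 (pos 1, char 'f'): match length 0
  offset=4 (pos 0, char 'a'): match length 2
Longest match has length 2 at offset 4.
next_char = character at position 4 + 2 = 6 -> 'd'

Best match: offset=4, length=2 (matching 'af' starting at position 0)
LZ77 triple: (4, 2, 'd')


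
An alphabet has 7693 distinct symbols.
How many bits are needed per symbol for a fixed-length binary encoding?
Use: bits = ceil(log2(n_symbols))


log2(7693) = 12.9093
Bracket: 2^12 = 4096 < 7693 <= 2^13 = 8192
So ceil(log2(7693)) = 13

bits = ceil(log2(7693)) = ceil(12.9093) = 13 bits


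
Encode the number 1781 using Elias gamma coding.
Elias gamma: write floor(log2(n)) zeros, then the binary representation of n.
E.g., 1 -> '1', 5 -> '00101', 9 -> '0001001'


num_bits = floor(log2(1781)) + 1 = 11
leading_zeros = num_bits - 1 = 10
binary(1781) = 11011110101

Elias gamma(1781) = '0000000000' + '11011110101' = 000000000011011110101 (21 bits)


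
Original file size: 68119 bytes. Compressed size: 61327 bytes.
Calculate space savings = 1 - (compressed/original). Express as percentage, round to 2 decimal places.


ratio = compressed/original = 61327/68119 = 0.900292
savings = 1 - ratio = 1 - 0.900292 = 0.099708
as a percentage: 0.099708 * 100 = 9.97%

Space savings = 1 - 61327/68119 = 9.97%


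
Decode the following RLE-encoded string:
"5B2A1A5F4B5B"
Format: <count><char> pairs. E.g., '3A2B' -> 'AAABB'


Expanding each <count><char> pair:
  5B -> 'BBBBB'
  2A -> 'AA'
  1A -> 'A'
  5F -> 'FFFFF'
  4B -> 'BBBB'
  5B -> 'BBBBB'

Decoded = BBBBBAAAFFFFFBBBBBBBBB


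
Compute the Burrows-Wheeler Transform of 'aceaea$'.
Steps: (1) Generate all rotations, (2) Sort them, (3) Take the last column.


Rotations (sorted):
  0: $aceaea -> last char: a
  1: a$aceae -> last char: e
  2: aceaea$ -> last char: $
  3: aea$ace -> last char: e
  4: ceaea$a -> last char: a
  5: ea$acea -> last char: a
  6: eaea$ac -> last char: c


BWT = ae$eaac


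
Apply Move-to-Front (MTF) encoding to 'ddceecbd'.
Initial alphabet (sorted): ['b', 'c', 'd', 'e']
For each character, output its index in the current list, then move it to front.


MTF encoding:
'd': index 2 in ['b', 'c', 'd', 'e'] -> ['d', 'b', 'c', 'e']
'd': index 0 in ['d', 'b', 'c', 'e'] -> ['d', 'b', 'c', 'e']
'c': index 2 in ['d', 'b', 'c', 'e'] -> ['c', 'd', 'b', 'e']
'e': index 3 in ['c', 'd', 'b', 'e'] -> ['e', 'c', 'd', 'b']
'e': index 0 in ['e', 'c', 'd', 'b'] -> ['e', 'c', 'd', 'b']
'c': index 1 in ['e', 'c', 'd', 'b'] -> ['c', 'e', 'd', 'b']
'b': index 3 in ['c', 'e', 'd', 'b'] -> ['b', 'c', 'e', 'd']
'd': index 3 in ['b', 'c', 'e', 'd'] -> ['d', 'b', 'c', 'e']


Output: [2, 0, 2, 3, 0, 1, 3, 3]


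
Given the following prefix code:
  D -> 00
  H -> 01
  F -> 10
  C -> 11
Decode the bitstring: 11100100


Decoding step by step:
Bits 11 -> C
Bits 10 -> F
Bits 01 -> H
Bits 00 -> D


Decoded message: CFHD


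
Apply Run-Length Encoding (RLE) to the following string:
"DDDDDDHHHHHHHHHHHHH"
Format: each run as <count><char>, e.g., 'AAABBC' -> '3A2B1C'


Scanning runs left to right:
  i=0: run of 'D' x 6 -> '6D'
  i=6: run of 'H' x 13 -> '13H'

RLE = 6D13H


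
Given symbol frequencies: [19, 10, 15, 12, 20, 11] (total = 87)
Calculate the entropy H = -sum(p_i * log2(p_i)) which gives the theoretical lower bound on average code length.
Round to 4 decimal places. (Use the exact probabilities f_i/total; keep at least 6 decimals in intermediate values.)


Per-symbol terms -p_i * log2(p_i) with p_i = f_i/87:
  p = 19/87 = 0.218391: log2(p) = -2.195016, -p*log2(p) = 0.479371
  p = 10/87 = 0.114943: log2(p) = -3.121015, -p*log2(p) = 0.358737
  p = 15/87 = 0.172414: log2(p) = -2.536053, -p*log2(p) = 0.437251
  p = 12/87 = 0.137931: log2(p) = -2.857981, -p*log2(p) = 0.394204
  p = 20/87 = 0.229885: log2(p) = -2.121015, -p*log2(p) = 0.487590
  p = 11/87 = 0.126437: log2(p) = -2.983512, -p*log2(p) = 0.377226
H = 0.479371 + 0.358737 + 0.437251 + 0.394204 + 0.487590 + 0.377226 = 2.534379

H = 2.5344 bits/symbol


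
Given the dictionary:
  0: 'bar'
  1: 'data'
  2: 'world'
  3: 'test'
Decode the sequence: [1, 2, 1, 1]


Look up each index in the dictionary:
  1 -> 'data'
  2 -> 'world'
  1 -> 'data'
  1 -> 'data'

Decoded: "data world data data"


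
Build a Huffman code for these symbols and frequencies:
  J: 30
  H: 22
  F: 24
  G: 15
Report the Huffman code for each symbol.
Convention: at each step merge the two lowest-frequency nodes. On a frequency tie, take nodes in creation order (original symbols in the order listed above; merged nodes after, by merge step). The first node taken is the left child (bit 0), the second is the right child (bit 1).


Huffman tree construction:
Step 1: Merge G(15) + H(22) = 37
Step 2: Merge F(24) + J(30) = 54
Step 3: Merge (G+H)(37) + (F+J)(54) = 91
Read each symbol's code off the tree from the root (left child = 0, right child = 1).

Codes:
  J: 11 (length 2)
  H: 01 (length 2)
  F: 10 (length 2)
  G: 00 (length 2)
Average code length: 182/91 = 2.0000 bits/symbol


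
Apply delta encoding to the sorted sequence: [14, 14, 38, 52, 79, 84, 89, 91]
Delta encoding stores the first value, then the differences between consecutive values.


First value: 14
Deltas:
  14 - 14 = 0
  38 - 14 = 24
  52 - 38 = 14
  79 - 52 = 27
  84 - 79 = 5
  89 - 84 = 5
  91 - 89 = 2


Delta encoded: [14, 0, 24, 14, 27, 5, 5, 2]


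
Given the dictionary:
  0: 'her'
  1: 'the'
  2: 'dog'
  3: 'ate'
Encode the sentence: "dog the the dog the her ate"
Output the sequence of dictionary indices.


Look up each word in the dictionary:
  'dog' -> 2
  'the' -> 1
  'the' -> 1
  'dog' -> 2
  'the' -> 1
  'her' -> 0
  'ate' -> 3

Encoded: [2, 1, 1, 2, 1, 0, 3]


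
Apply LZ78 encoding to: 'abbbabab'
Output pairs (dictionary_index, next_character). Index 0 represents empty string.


LZ78 encoding steps:
Dictionary: {0: ''}
Step 1: w='' (idx 0), next='a' -> output (0, 'a'), add 'a' as idx 1
Step 2: w='' (idx 0), next='b' -> output (0, 'b'), add 'b' as idx 2
Step 3: w='b' (idx 2), next='b' -> output (2, 'b'), add 'bb' as idx 3
Step 4: w='a' (idx 1), next='b' -> output (1, 'b'), add 'ab' as idx 4
Step 5: w='ab' (idx 4), end of input -> output (4, '')


Encoded: [(0, 'a'), (0, 'b'), (2, 'b'), (1, 'b'), (4, '')]


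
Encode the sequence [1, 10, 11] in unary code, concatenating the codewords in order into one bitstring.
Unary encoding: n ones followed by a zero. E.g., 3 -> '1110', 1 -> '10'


Encode each number as n ones followed by a terminating 0:
  1 -> 10 (2 bits)
  10 -> 11111111110 (11 bits)
  11 -> 111111111110 (12 bits)
Total length = 2 + 11 + 12 = 25 bits.

Unary([1, 10, 11]) = 1011111111110111111111110 (25 bits)


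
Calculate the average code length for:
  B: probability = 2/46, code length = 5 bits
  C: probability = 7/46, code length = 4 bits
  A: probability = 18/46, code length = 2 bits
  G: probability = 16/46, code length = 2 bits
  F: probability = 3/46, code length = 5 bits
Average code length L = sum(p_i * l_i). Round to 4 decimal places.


Weighted contributions p_i * l_i:
  B: (2/46) * 5 = 10/46
  C: (7/46) * 4 = 28/46
  A: (18/46) * 2 = 36/46
  G: (16/46) * 2 = 32/46
  F: (3/46) * 5 = 15/46
Sum = (10 + 28 + 36 + 32 + 15)/46 = 121/46

L = 121/46 = 2.6304 bits/symbol


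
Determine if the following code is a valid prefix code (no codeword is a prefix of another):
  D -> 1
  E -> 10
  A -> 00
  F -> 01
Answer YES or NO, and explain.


Checking each pair (does one codeword prefix another?):
  D='1' vs E='10': prefix -- VIOLATION

NO -- this is NOT a valid prefix code. D (1) is a prefix of E (10).


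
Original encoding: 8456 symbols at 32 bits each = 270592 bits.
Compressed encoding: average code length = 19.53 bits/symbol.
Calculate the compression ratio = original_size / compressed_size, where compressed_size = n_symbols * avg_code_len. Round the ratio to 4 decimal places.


original_size = n_symbols * orig_bits = 8456 * 32 = 270592 bits
compressed_size = n_symbols * avg_code_len = 8456 * 19.53 = 165145.68 bits
ratio = original_size / compressed_size = 270592 / 165145.68 = 1.6385

Compression ratio = 1.6385


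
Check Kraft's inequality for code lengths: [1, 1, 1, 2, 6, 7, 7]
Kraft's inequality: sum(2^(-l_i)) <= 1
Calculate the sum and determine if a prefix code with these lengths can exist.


Sum = 2^(-1) + 2^(-1) + 2^(-1) + 2^(-2) + 2^(-6) + 2^(-7) + 2^(-7)
    = 0.5 + 0.5 + 0.5 + 0.25 + 0.015625 + 0.0078125 + 0.0078125
    = 228/128 = 1.78125
Since 1.78125 > 1, Kraft's inequality is NOT satisfied.
A prefix code with these lengths CANNOT exist.

Kraft sum = 1.78125. Not satisfied.


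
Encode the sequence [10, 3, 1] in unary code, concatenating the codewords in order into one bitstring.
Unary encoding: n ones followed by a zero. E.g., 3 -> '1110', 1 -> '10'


Encode each number as n ones followed by a terminating 0:
  10 -> 11111111110 (11 bits)
  3 -> 1110 (4 bits)
  1 -> 10 (2 bits)
Total length = 11 + 4 + 2 = 17 bits.

Unary([10, 3, 1]) = 11111111110111010 (17 bits)


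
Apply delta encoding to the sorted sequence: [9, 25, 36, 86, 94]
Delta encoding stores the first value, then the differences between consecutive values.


First value: 9
Deltas:
  25 - 9 = 16
  36 - 25 = 11
  86 - 36 = 50
  94 - 86 = 8


Delta encoded: [9, 16, 11, 50, 8]


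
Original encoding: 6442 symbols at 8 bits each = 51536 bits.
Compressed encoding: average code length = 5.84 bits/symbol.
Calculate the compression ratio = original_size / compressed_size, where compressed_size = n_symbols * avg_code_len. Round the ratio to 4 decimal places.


original_size = n_symbols * orig_bits = 6442 * 8 = 51536 bits
compressed_size = n_symbols * avg_code_len = 6442 * 5.84 = 37621.28 bits
ratio = original_size / compressed_size = 51536 / 37621.28 = 1.3699

Compression ratio = 1.3699


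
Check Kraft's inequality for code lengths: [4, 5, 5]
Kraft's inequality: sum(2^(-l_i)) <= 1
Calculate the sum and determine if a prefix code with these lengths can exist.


Sum = 2^(-4) + 2^(-5) + 2^(-5)
    = 0.0625 + 0.03125 + 0.03125
    = 4/32 = 0.125
Since 0.125 <= 1, Kraft's inequality IS satisfied.
A prefix code with these lengths CAN exist.

Kraft sum = 0.125. Satisfied.


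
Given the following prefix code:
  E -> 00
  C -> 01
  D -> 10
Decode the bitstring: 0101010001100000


Decoding step by step:
Bits 01 -> C
Bits 01 -> C
Bits 01 -> C
Bits 00 -> E
Bits 01 -> C
Bits 10 -> D
Bits 00 -> E
Bits 00 -> E


Decoded message: CCCECDEE


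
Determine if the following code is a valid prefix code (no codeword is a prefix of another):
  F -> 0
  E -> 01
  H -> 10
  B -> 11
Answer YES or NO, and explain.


Checking each pair (does one codeword prefix another?):
  F='0' vs E='01': prefix -- VIOLATION

NO -- this is NOT a valid prefix code. F (0) is a prefix of E (01).


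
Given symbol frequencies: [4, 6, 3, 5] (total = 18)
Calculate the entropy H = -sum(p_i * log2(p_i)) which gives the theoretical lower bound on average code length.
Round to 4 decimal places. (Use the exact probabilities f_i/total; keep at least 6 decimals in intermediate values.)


Per-symbol terms -p_i * log2(p_i) with p_i = f_i/18:
  p = 4/18 = 0.222222: log2(p) = -2.169925, -p*log2(p) = 0.482206
  p = 6/18 = 0.333333: log2(p) = -1.584963, -p*log2(p) = 0.528321
  p = 3/18 = 0.166667: log2(p) = -2.584963, -p*log2(p) = 0.430827
  p = 5/18 = 0.277778: log2(p) = -1.847997, -p*log2(p) = 0.513332
H = 0.482206 + 0.528321 + 0.430827 + 0.513332 = 1.954686

H = 1.9547 bits/symbol


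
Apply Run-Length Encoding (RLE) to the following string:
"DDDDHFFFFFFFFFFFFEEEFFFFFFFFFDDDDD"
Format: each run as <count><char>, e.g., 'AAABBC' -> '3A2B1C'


Scanning runs left to right:
  i=0: run of 'D' x 4 -> '4D'
  i=4: run of 'H' x 1 -> '1H'
  i=5: run of 'F' x 12 -> '12F'
  i=17: run of 'E' x 3 -> '3E'
  i=20: run of 'F' x 9 -> '9F'
  i=29: run of 'D' x 5 -> '5D'

RLE = 4D1H12F3E9F5D


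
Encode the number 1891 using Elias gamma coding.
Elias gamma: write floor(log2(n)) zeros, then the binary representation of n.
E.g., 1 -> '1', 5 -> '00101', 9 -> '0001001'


num_bits = floor(log2(1891)) + 1 = 11
leading_zeros = num_bits - 1 = 10
binary(1891) = 11101100011

Elias gamma(1891) = '0000000000' + '11101100011' = 000000000011101100011 (21 bits)


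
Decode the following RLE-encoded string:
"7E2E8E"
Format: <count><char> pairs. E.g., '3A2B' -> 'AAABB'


Expanding each <count><char> pair:
  7E -> 'EEEEEEE'
  2E -> 'EE'
  8E -> 'EEEEEEEE'

Decoded = EEEEEEEEEEEEEEEEE


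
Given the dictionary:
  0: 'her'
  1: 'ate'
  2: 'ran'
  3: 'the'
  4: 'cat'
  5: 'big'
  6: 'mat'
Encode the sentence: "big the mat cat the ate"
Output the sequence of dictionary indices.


Look up each word in the dictionary:
  'big' -> 5
  'the' -> 3
  'mat' -> 6
  'cat' -> 4
  'the' -> 3
  'ate' -> 1

Encoded: [5, 3, 6, 4, 3, 1]


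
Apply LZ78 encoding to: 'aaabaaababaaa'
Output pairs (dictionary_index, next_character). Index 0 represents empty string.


LZ78 encoding steps:
Dictionary: {0: ''}
Step 1: w='' (idx 0), next='a' -> output (0, 'a'), add 'a' as idx 1
Step 2: w='a' (idx 1), next='a' -> output (1, 'a'), add 'aa' as idx 2
Step 3: w='' (idx 0), next='b' -> output (0, 'b'), add 'b' as idx 3
Step 4: w='aa' (idx 2), next='a' -> output (2, 'a'), add 'aaa' as idx 4
Step 5: w='b' (idx 3), next='a' -> output (3, 'a'), add 'ba' as idx 5
Step 6: w='ba' (idx 5), next='a' -> output (5, 'a'), add 'baa' as idx 6
Step 7: w='a' (idx 1), end of input -> output (1, '')


Encoded: [(0, 'a'), (1, 'a'), (0, 'b'), (2, 'a'), (3, 'a'), (5, 'a'), (1, '')]


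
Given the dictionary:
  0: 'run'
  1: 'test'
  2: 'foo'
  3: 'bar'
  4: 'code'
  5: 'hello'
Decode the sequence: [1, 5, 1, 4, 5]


Look up each index in the dictionary:
  1 -> 'test'
  5 -> 'hello'
  1 -> 'test'
  4 -> 'code'
  5 -> 'hello'

Decoded: "test hello test code hello"


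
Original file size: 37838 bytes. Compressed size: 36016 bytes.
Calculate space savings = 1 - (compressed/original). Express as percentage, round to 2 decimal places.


ratio = compressed/original = 36016/37838 = 0.951847
savings = 1 - ratio = 1 - 0.951847 = 0.048153
as a percentage: 0.048153 * 100 = 4.82%

Space savings = 1 - 36016/37838 = 4.82%


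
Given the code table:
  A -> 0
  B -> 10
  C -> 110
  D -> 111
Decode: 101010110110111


Decoding:
10 -> B
10 -> B
10 -> B
110 -> C
110 -> C
111 -> D


Result: BBBCCD


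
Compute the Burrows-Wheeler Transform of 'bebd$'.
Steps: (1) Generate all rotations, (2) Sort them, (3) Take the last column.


Rotations (sorted):
  0: $bebd -> last char: d
  1: bd$be -> last char: e
  2: bebd$ -> last char: $
  3: d$beb -> last char: b
  4: ebd$b -> last char: b


BWT = de$bb


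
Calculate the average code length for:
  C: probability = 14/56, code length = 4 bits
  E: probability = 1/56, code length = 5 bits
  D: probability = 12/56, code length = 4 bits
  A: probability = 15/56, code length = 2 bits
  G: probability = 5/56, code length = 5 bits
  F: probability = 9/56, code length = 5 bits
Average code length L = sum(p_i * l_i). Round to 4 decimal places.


Weighted contributions p_i * l_i:
  C: (14/56) * 4 = 56/56
  E: (1/56) * 5 = 5/56
  D: (12/56) * 4 = 48/56
  A: (15/56) * 2 = 30/56
  G: (5/56) * 5 = 25/56
  F: (9/56) * 5 = 45/56
Sum = (56 + 5 + 48 + 30 + 25 + 45)/56 = 209/56

L = 209/56 = 3.7321 bits/symbol


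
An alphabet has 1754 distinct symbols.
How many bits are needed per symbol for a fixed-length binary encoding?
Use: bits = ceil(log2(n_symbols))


log2(1754) = 10.7764
Bracket: 2^10 = 1024 < 1754 <= 2^11 = 2048
So ceil(log2(1754)) = 11

bits = ceil(log2(1754)) = ceil(10.7764) = 11 bits


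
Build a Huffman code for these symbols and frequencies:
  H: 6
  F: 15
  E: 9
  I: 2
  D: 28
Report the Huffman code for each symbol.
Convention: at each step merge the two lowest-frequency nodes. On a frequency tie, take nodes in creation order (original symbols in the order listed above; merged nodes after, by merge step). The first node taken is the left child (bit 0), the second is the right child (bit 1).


Huffman tree construction:
Step 1: Merge I(2) + H(6) = 8
Step 2: Merge (I+H)(8) + E(9) = 17
Step 3: Merge F(15) + ((I+H)+E)(17) = 32
Step 4: Merge D(28) + (F+((I+H)+E))(32) = 60
Read each symbol's code off the tree from the root (left child = 0, right child = 1).

Codes:
  H: 1101 (length 4)
  F: 10 (length 2)
  E: 111 (length 3)
  I: 1100 (length 4)
  D: 0 (length 1)
Average code length: 117/60 = 1.9500 bits/symbol


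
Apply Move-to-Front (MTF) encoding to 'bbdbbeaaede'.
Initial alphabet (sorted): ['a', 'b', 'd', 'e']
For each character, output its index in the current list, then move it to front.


MTF encoding:
'b': index 1 in ['a', 'b', 'd', 'e'] -> ['b', 'a', 'd', 'e']
'b': index 0 in ['b', 'a', 'd', 'e'] -> ['b', 'a', 'd', 'e']
'd': index 2 in ['b', 'a', 'd', 'e'] -> ['d', 'b', 'a', 'e']
'b': index 1 in ['d', 'b', 'a', 'e'] -> ['b', 'd', 'a', 'e']
'b': index 0 in ['b', 'd', 'a', 'e'] -> ['b', 'd', 'a', 'e']
'e': index 3 in ['b', 'd', 'a', 'e'] -> ['e', 'b', 'd', 'a']
'a': index 3 in ['e', 'b', 'd', 'a'] -> ['a', 'e', 'b', 'd']
'a': index 0 in ['a', 'e', 'b', 'd'] -> ['a', 'e', 'b', 'd']
'e': index 1 in ['a', 'e', 'b', 'd'] -> ['e', 'a', 'b', 'd']
'd': index 3 in ['e', 'a', 'b', 'd'] -> ['d', 'e', 'a', 'b']
'e': index 1 in ['d', 'e', 'a', 'b'] -> ['e', 'd', 'a', 'b']


Output: [1, 0, 2, 1, 0, 3, 3, 0, 1, 3, 1]


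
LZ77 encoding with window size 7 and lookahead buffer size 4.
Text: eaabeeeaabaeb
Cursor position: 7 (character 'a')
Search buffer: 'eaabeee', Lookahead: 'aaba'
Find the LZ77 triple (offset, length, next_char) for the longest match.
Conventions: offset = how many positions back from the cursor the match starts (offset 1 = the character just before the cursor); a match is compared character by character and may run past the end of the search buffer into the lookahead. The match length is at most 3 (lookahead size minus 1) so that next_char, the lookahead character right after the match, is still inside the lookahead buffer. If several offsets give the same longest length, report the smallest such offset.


Try each offset into the search buffer:
  offset=1 (pos 6, char 'e'): match length 0
  offset=2 (pos 5, char 'e'): match length 0
  offset=3 (pos 4, char 'e'): match length 0
  offset=4 (pos 3, char 'b'): match length 0
  offset=5 (pos 2, char 'a'): match length 1
  offset=6 (pos 1, char 'a'): match length 3
  offset=7 (pos 0, char 'e'): match length 0
Longest match has length 3 at offset 6.
next_char = character at position 7 + 3 = 10 -> 'a'

Best match: offset=6, length=3 (matching 'aab' starting at position 1)
LZ77 triple: (6, 3, 'a')


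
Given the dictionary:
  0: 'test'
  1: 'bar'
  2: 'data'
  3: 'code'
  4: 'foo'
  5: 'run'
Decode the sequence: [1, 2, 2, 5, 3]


Look up each index in the dictionary:
  1 -> 'bar'
  2 -> 'data'
  2 -> 'data'
  5 -> 'run'
  3 -> 'code'

Decoded: "bar data data run code"


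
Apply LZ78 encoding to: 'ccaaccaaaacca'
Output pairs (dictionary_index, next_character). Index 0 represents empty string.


LZ78 encoding steps:
Dictionary: {0: ''}
Step 1: w='' (idx 0), next='c' -> output (0, 'c'), add 'c' as idx 1
Step 2: w='c' (idx 1), next='a' -> output (1, 'a'), add 'ca' as idx 2
Step 3: w='' (idx 0), next='a' -> output (0, 'a'), add 'a' as idx 3
Step 4: w='c' (idx 1), next='c' -> output (1, 'c'), add 'cc' as idx 4
Step 5: w='a' (idx 3), next='a' -> output (3, 'a'), add 'aa' as idx 5
Step 6: w='aa' (idx 5), next='c' -> output (5, 'c'), add 'aac' as idx 6
Step 7: w='ca' (idx 2), end of input -> output (2, '')


Encoded: [(0, 'c'), (1, 'a'), (0, 'a'), (1, 'c'), (3, 'a'), (5, 'c'), (2, '')]


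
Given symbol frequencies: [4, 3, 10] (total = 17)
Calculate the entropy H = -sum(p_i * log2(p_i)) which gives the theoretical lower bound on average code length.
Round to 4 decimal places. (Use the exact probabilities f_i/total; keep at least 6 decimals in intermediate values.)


Per-symbol terms -p_i * log2(p_i) with p_i = f_i/17:
  p = 4/17 = 0.235294: log2(p) = -2.087463, -p*log2(p) = 0.491168
  p = 3/17 = 0.176471: log2(p) = -2.502500, -p*log2(p) = 0.441618
  p = 10/17 = 0.588235: log2(p) = -0.765535, -p*log2(p) = 0.450315
H = 0.491168 + 0.441618 + 0.450315 = 1.383101

H = 1.3831 bits/symbol


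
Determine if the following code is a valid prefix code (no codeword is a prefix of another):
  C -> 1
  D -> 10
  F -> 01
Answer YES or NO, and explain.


Checking each pair (does one codeword prefix another?):
  C='1' vs D='10': prefix -- VIOLATION

NO -- this is NOT a valid prefix code. C (1) is a prefix of D (10).


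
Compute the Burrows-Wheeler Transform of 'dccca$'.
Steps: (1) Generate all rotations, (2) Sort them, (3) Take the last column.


Rotations (sorted):
  0: $dccca -> last char: a
  1: a$dccc -> last char: c
  2: ca$dcc -> last char: c
  3: cca$dc -> last char: c
  4: ccca$d -> last char: d
  5: dccca$ -> last char: $


BWT = acccd$


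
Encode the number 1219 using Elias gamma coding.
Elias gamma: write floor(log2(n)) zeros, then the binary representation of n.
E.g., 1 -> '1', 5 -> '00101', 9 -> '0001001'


num_bits = floor(log2(1219)) + 1 = 11
leading_zeros = num_bits - 1 = 10
binary(1219) = 10011000011

Elias gamma(1219) = '0000000000' + '10011000011' = 000000000010011000011 (21 bits)


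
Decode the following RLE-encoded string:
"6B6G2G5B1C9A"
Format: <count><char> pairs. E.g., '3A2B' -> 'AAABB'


Expanding each <count><char> pair:
  6B -> 'BBBBBB'
  6G -> 'GGGGGG'
  2G -> 'GG'
  5B -> 'BBBBB'
  1C -> 'C'
  9A -> 'AAAAAAAAA'

Decoded = BBBBBBGGGGGGGGBBBBBCAAAAAAAAA
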